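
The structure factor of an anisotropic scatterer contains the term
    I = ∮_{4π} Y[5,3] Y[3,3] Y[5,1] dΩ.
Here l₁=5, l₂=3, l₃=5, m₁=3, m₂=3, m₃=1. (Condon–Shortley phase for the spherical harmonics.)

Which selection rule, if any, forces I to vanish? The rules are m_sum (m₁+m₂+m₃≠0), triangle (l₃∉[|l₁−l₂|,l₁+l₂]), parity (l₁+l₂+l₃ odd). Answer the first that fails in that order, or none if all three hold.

Σmᵢ = 7  ✗
l₃∈[|l₁−l₂|,l₁+l₂]=[2,8], have l₃=5
Σlᵢ = 13 ⇒ odd

m_sum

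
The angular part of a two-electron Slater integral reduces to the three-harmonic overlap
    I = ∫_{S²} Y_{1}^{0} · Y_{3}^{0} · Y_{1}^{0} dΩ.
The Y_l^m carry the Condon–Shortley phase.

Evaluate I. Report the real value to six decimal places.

0.000000

triangle: need 2≤l₃≤4, have 1; I=0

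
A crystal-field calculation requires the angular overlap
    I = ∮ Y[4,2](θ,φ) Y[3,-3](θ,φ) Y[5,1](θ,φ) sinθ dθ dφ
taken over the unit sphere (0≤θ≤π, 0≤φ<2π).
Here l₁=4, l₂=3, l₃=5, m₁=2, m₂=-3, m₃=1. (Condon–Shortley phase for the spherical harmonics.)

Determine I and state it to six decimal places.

0.143662

m-sum 0 ✓  L=12 even ✓  1≤5≤7 ✓
Π(2lᵢ+1) = 9×7×11 = 693
triangle coeff Δ(4,3,5) = 1/180180
Σ_t [0,2]: t=0:+1/576 t=1:−1/144 t=2:+1/576 = -1/288
(3j)²=20/1001 [(4 3 5; 0 0 0)], sign=+1
Σ_t [0,0]: t=0:+1/2304 = 1/2304
(3j)²=75/4004 [(4 3 5; 2 -3 1)], sign=+1
⇒ 4πI² = 3375/13013
I = (+1)√(3375/13013/(4π)) = 0.14366244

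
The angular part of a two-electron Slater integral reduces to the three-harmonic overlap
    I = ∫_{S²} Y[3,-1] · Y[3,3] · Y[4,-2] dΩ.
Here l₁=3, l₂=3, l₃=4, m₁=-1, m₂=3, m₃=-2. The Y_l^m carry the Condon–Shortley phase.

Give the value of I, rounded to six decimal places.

-0.188451

Checks pass: Σm=0; 10 even; l₃=4∈[0,6].
(2·3+1)(2·3+1)(2·4+1) = 441
Δ: 2! 4! 4! / 11! → 1/34650
sum: t=0:+1/72 t=1:−1/16 t=2:+1/72 = -5/144
3j²(3 3 4; 0 0 0) = Δ·Π!·Σ² = 2/77  (sign -1)
sum: t=2:+1/192 = 1/192
3j²(3 3 4; -1 3 -2) = Δ·Π!·Σ² = 3/77  (sign +1)
combine: 4πI² = 441·2/77·3/77 = 54/121
take √, sign -1: I = -0.18845135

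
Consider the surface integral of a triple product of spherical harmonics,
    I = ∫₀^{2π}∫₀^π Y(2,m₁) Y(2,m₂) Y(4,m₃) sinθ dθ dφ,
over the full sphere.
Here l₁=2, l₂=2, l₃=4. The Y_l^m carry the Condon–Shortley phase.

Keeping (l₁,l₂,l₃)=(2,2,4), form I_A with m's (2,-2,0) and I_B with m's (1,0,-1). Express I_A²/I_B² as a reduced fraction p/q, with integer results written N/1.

1/30

l's match ⇒ only the (l;m) 3-j factors differ between A and B.
A: triangle coeff Δ(2,2,4) = 1/630; Σ_t [0,0]: t=0:+1/576 = 1/576; (3j)²=1/630 [(2 2 4; 2 -2 0)], sign=+1
B: triangle coeff Δ(2,2,4) = 1/630; Σ_t [0,0]: t=0:+1/24 = 1/24; (3j)²=1/21 [(2 2 4; 1 0 -1)], sign=-1
I_A²/I_B² = (1/630)/(1/21) = 1/30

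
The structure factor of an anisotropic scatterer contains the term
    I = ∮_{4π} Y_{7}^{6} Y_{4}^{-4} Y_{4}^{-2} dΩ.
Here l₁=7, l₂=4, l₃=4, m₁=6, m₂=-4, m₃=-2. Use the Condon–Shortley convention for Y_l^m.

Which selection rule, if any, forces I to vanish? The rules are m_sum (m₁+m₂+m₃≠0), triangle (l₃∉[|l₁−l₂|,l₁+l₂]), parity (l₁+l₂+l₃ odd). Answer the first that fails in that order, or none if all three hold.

parity

Σmᵢ = 0  ✓
l₃∈[|l₁−l₂|,l₁+l₂]=[3,11], have l₃=4  ✓
Σlᵢ = 15 ⇒ odd  ✗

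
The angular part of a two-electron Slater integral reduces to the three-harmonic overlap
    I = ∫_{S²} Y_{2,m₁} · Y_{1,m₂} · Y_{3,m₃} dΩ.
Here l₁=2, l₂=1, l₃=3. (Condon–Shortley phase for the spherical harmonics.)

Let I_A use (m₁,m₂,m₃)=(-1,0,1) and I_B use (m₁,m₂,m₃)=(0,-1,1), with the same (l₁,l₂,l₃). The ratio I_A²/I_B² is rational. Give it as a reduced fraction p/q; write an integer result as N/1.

l's match ⇒ only the (l;m) 3-j factors differ between A and B.
A: triangle coeff Δ(2,1,3) = 1/105; Σ_t [0,0]: t=0:+1/6 = 1/6; (3j)²=8/105 [(2 1 3; -1 0 1)], sign=+1
B: triangle coeff Δ(2,1,3) = 1/105; Σ_t [0,0]: t=0:+1/8 = 1/8; (3j)²=2/35 [(2 1 3; 0 -1 1)], sign=+1
I_A²/I_B² = (8/105)/(2/35) = 4/3

4/3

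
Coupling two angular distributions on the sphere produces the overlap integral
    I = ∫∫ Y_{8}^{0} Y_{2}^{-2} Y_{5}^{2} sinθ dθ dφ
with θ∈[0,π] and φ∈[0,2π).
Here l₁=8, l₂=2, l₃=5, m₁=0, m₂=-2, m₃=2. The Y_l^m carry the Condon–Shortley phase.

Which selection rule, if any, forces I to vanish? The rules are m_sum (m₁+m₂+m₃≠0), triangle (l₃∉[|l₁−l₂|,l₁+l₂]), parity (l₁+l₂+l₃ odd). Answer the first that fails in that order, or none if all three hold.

triangle

azimuthal sum: 0 − 2 + 2 = 0  ✓
6 ≤ 5 ≤ 10 (triangle on l)  ✗
L = 8 + 2 + 5 = 15 (odd)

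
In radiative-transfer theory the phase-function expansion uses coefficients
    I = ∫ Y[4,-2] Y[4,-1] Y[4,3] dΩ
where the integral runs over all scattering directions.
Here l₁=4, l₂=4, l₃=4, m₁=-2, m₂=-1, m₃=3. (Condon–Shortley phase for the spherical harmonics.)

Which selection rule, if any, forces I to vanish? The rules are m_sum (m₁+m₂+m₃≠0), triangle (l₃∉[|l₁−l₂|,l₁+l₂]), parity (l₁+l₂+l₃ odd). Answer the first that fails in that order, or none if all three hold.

none

Σmᵢ = 0  ✓
l₃∈[|l₁−l₂|,l₁+l₂]=[0,8], have l₃=4  ✓
Σlᵢ = 12 ⇒ even  ✓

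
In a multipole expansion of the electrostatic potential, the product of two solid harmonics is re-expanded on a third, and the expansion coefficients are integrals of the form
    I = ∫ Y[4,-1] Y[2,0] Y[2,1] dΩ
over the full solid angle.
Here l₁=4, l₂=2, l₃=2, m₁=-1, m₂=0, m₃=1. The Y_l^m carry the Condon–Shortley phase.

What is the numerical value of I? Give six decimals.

-0.220728

Checks pass: Σm=0; 8 even; l₃=2∈[2,6].
(2·4+1)(2·2+1)(2·2+1) = 225
Δ: 4! 4! 0! / 9! → 1/630
sum: t=2:+1/16 = 1/16
3j²(4 2 2; 0 0 0) = Δ·Π!·Σ² = 2/35  (sign +1)
sum: t=2:+1/24 = 1/24
3j²(4 2 2; -1 0 1) = Δ·Π!·Σ² = 1/21  (sign -1)
combine: 4πI² = 225·2/35·1/21 = 30/49
take √, sign -1: I = -0.22072812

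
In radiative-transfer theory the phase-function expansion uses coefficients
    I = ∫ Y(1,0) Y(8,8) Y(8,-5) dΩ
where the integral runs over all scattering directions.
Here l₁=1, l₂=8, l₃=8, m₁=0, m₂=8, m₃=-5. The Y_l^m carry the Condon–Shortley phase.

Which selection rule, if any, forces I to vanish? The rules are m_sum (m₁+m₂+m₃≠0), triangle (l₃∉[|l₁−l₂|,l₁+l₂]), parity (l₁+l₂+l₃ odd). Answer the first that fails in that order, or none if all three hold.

Σmᵢ = 3  ✗
l₃∈[|l₁−l₂|,l₁+l₂]=[7,9], have l₃=8
Σlᵢ = 17 ⇒ odd

m_sum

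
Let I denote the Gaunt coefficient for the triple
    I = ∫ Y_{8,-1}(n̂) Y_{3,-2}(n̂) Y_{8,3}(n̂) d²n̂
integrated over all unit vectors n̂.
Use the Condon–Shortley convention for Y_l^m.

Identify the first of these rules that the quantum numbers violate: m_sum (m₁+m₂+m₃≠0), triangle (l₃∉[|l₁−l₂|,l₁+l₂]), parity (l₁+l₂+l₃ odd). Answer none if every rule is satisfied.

Σmᵢ = 0  ✓
l₃∈[|l₁−l₂|,l₁+l₂]=[5,11], have l₃=8  ✓
Σlᵢ = 19 ⇒ odd  ✗

parity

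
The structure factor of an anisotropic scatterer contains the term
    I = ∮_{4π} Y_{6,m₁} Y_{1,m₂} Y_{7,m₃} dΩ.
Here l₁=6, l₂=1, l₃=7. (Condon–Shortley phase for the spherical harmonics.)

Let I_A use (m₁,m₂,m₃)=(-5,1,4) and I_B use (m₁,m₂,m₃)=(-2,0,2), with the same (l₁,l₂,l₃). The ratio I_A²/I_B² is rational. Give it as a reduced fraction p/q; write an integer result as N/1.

l's match ⇒ only the (l;m) 3-j factors differ between A and B.
A: triangle coeff Δ(6,1,7) = 1/1365; Σ_t [0,0]: t=0:+1/79833600 = 1/79833600; (3j)²=1/455 [(6 1 7; -5 1 4)], sign=-1
B: triangle coeff Δ(6,1,7) = 1/1365; Σ_t [0,0]: t=0:+1/967680 = 1/967680; (3j)²=3/91 [(6 1 7; -2 0 2)], sign=-1
I_A²/I_B² = (1/455)/(3/91) = 1/15

1/15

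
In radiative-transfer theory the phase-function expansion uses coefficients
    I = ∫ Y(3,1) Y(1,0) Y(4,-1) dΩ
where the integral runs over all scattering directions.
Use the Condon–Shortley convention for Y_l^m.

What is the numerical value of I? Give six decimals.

Rules hold: Σm=0, L=8 even, 2≤4≤4.
N = 7·3·9 = 189
Δ = 0!·6!·2!/9! = 1/252
Racah Σ t=0..0: t=0:+1/36 = 1/36
⇒ 3j(3 1 4; 0 0 0)² = 4/63, sgn +1
Racah Σ t=0..0: t=0:+1/48 = 1/48
⇒ 3j(3 1 4; 1 0 -1)² = 5/84, sgn -1
4πI² = N·(3j₀)²·(3jₘ)² = 5/7
I = -1·√(0.714286/4π) = -0.23841361

-0.238414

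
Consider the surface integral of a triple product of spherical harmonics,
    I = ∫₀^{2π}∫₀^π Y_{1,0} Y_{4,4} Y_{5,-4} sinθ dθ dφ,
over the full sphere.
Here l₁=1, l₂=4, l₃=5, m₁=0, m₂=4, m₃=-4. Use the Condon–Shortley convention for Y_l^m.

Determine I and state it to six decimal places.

0.147319

Checks pass: Σm=0; 10 even; l₃=5∈[3,5].
(2·1+1)(2·4+1)(2·5+1) = 297
Δ: 0! 2! 8! / 11! → 1/495
sum: t=0:+1/576 = 1/576
3j²(1 4 5; 0 0 0) = Δ·Π!·Σ² = 5/99  (sign -1)
sum: t=0:+1/40320 = 1/40320
3j²(1 4 5; 0 4 -4) = Δ·Π!·Σ² = 1/55  (sign -1)
combine: 4πI² = 297·5/99·1/55 = 3/11
take √, sign +1: I = 0.14731920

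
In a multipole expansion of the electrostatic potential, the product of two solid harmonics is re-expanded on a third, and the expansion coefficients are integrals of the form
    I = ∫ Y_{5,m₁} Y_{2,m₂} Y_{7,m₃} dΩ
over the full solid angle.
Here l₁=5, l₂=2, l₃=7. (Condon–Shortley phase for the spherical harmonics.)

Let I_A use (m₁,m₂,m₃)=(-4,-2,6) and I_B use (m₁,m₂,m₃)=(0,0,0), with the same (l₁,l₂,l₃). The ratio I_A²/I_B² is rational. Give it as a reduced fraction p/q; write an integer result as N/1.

l's match ⇒ only the (l;m) 3-j factors differ between A and B.
A: triangle coeff Δ(5,2,7) = 1/15015; Σ_t [0,0]: t=0:+1/8709120 = 1/8709120; (3j)²=1/21 [(5 2 7; -4 -2 6)], sign=-1
B: triangle coeff Δ(5,2,7) = 1/15015; Σ_t [0,0]: t=0:+1/57600 = 1/57600; (3j)²=21/715 [(5 2 7; 0 0 0)], sign=-1
I_A²/I_B² = (1/21)/(21/715) = 715/441

715/441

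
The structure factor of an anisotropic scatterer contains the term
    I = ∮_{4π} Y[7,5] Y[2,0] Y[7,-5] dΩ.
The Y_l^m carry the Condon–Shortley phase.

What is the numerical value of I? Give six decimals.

m-sum 0 ✓  L=16 even ✓  5≤7≤9 ✓
Π(2lᵢ+1) = 15×5×15 = 1125
triangle coeff Δ(7,2,7) = 1/185640
Σ_t [0,2]: t=0:+1/2419200 t=1:−1/518400 t=2:+1/2419200 = -1/907200
(3j)²=56/3315 [(7 2 7; 0 0 0)], sign=+1
Σ_t [0,2]: t=0:+1/29030400 t=1:−1/39916800 t=2:+1/1916006400 = 19/1916006400
(3j)²=361/185640 [(7 2 7; 5 0 -5)], sign=+1
⇒ 4πI² = 1805/48841
I = (+1)√(1805/48841/(4π)) = 0.05423022

0.054230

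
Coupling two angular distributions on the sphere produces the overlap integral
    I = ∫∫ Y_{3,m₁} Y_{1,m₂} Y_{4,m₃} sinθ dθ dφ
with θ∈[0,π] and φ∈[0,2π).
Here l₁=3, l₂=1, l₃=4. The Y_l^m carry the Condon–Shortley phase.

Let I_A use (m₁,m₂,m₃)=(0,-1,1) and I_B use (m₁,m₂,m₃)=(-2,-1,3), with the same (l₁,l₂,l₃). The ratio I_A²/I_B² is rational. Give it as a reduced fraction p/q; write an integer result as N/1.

Shared (l₁,l₂,l₃)=(3,1,4): N and (l;000)² cancel in I_A²/I_B².
A: Δ = 0!·6!·2!/9! = 1/252; Racah Σ t=0..0: t=0:+1/72 = 1/72; ⇒ 3j(3 1 4; 0 -1 1)² = 5/126, sgn -1
B: Δ = 0!·6!·2!/9! = 1/252; Racah Σ t=0..0: t=0:+1/240 = 1/240; ⇒ 3j(3 1 4; -2 -1 3)² = 1/12, sgn -1
I_A²/I_B² = (5/126)/(1/12) = 10/21

10/21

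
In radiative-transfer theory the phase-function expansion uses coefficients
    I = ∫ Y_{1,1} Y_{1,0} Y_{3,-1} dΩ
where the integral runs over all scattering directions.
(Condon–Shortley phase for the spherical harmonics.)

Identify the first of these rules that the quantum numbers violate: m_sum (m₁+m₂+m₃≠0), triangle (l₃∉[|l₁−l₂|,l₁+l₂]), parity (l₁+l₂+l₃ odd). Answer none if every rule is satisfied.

triangle

m₁+m₂+m₃ = 1 + 0 − 1 = 0  ✓
triangle: |1−1|=0 ≤ l₃=3 ≤ 1+1=2  ✗
parity: l₁+l₂+l₃ = 5 is odd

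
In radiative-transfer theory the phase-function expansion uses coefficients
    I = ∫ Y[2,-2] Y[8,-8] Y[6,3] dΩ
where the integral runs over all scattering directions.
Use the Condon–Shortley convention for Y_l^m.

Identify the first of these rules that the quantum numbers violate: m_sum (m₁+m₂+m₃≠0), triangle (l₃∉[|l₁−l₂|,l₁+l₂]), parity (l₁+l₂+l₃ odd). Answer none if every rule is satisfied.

azimuthal sum: -2 − 8 + 3 = -7  ✗
6 ≤ 6 ≤ 10 (triangle on l)
L = 2 + 8 + 6 = 16 (even)

m_sum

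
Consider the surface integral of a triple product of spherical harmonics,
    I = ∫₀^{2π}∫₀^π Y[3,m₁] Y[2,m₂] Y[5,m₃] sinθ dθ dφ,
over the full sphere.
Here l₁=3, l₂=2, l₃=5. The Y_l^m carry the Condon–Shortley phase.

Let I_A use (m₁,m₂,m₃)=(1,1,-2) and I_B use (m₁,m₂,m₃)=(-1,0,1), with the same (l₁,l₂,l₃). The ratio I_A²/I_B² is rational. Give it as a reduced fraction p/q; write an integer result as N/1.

Same 3,2,5: normalisation and zero-m 3j drop out of the ratio.
A: Δ: 0! 6! 4! / 11! → 1/2310; sum: t=0:+1/288 = 1/288; 3j²(3 2 5; 1 1 -2) = Δ·Π!·Σ² = 1/22  (sign -1)
B: Δ: 0! 6! 4! / 11! → 1/2310; sum: t=0:+1/192 = 1/192; 3j²(3 2 5; -1 0 1) = Δ·Π!·Σ² = 3/77  (sign +1)
I_A²/I_B² = (1/22)/(3/77) = 7/6

7/6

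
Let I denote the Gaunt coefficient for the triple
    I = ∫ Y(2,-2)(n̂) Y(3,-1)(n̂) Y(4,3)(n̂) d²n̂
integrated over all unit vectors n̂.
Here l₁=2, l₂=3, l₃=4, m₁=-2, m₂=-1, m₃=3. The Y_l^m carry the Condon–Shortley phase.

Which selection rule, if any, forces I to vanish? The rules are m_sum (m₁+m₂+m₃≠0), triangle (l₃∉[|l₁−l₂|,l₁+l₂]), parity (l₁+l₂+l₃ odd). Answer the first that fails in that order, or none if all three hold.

m₁+m₂+m₃ = -2 − 1 + 3 = 0  ✓
triangle: |2−3|=1 ≤ l₃=4 ≤ 2+3=5  ✓
parity: l₁+l₂+l₃ = 9 is odd  ✗

parity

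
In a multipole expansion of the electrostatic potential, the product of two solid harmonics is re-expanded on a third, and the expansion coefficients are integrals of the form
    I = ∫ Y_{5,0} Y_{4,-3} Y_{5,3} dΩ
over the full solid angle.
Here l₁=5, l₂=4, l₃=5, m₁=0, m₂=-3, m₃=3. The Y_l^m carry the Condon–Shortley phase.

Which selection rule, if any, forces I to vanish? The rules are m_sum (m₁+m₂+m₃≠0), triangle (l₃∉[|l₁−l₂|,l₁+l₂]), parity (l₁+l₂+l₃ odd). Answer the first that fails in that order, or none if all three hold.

azimuthal sum: 0 − 3 + 3 = 0  ✓
1 ≤ 5 ≤ 9 (triangle on l)  ✓
L = 5 + 4 + 5 = 14 (even)  ✓

none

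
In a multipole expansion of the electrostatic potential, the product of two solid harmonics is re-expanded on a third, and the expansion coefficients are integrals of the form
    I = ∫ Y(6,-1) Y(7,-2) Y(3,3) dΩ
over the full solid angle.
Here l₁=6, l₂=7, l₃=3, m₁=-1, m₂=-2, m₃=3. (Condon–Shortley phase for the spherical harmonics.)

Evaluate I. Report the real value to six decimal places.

Rules hold: Σm=0, L=16 even, 1≤3≤13.
N = 13·15·7 = 1365
Δ = 10!·2!·4!/17! = 1/2042040
Racah Σ t=4..6: t=4:+1/207360 t=5:−1/57600 t=6:+1/207360 = -1/129600
⇒ 3j(6 7 3; 0 0 0)² = 168/12155, sgn +1
Racah Σ t=5..5: t=5:−1/691200 = -1/691200
⇒ 3j(6 7 3; -1 -2 3)² = 189/9724, sgn -1
4πI² = N·(3j₀)²·(3jₘ)² = 166698/454597
I = -1·√(0.366694/4π) = -0.17082325

-0.170823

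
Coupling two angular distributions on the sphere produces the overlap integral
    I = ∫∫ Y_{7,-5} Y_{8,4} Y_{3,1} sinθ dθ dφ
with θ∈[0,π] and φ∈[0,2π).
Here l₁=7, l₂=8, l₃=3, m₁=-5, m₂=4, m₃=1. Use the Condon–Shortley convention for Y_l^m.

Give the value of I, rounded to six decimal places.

Checks pass: Σm=0; 18 even; l₃=3∈[1,15].
(2·7+1)(2·8+1)(2·3+1) = 1785
Δ: 12! 2! 4! / 19! → 1/5290740
sum: t=5:−1/7257600 t=6:+1/2073600 t=7:−1/7257600 = 1/4838400
3j²(7 8 3; 0 0 0) = Δ·Π!·Σ² = 252/20995  (sign -1)
sum: t=10:+1/58060800 t=11:−1/239500800 t=12:+1/22992076800 = 43/3284582400
3j²(7 8 3; -5 4 1) = Δ·Π!·Σ² = 12943/755820  (sign +1)
combine: 4πI² = 1785·252/20995·12943/755820 = 1902621/5185765
take √, sign -1: I = -0.17086960

-0.170870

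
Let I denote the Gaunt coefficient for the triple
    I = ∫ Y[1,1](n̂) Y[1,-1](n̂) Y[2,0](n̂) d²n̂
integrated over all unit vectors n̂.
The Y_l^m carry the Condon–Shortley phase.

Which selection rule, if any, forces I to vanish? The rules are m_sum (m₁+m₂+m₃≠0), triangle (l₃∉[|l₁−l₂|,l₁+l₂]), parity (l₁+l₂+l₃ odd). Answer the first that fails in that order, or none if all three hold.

Σmᵢ = 0  ✓
l₃∈[|l₁−l₂|,l₁+l₂]=[0,2], have l₃=2  ✓
Σlᵢ = 4 ⇒ even  ✓

none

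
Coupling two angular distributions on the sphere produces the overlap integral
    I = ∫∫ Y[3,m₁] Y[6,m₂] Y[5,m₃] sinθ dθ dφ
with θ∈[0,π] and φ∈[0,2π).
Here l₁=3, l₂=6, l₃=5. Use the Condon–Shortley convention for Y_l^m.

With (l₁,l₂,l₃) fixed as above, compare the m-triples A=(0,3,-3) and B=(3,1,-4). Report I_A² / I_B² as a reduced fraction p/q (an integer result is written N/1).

Shared (l₁,l₂,l₃)=(3,6,5): N and (l;000)² cancel in I_A²/I_B².
A: Δ = 4!·2!·8!/15! = 1/675675; Racah Σ t=1..3: t=1:−1/483840 t=2:+1/20160 t=3:−1/17280 = -1/96768; ⇒ 3j(3 6 5; 0 3 -3)² = 1/1001, sgn -1
B: Δ = 4!·2!·8!/15! = 1/675675; Racah Σ t=0..0: t=0:+1/241920 = 1/241920; ⇒ 3j(3 6 5; 3 1 -4)² = 4/1001, sgn -1
I_A²/I_B² = (1/1001)/(4/1001) = 1/4

1/4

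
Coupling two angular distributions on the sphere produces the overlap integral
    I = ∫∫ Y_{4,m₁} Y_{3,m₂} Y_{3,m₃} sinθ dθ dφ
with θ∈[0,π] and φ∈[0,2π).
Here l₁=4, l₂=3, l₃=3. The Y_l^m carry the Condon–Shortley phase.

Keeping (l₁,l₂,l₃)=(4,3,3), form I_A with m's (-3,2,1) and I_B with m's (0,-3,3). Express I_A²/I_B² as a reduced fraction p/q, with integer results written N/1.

Same 4,3,3: normalisation and zero-m 3j drop out of the ratio.
A: Δ: 4! 4! 2! / 11! → 1/34650; sum: t=3:−1/288 t=4:+1/144 = 1/288; 3j²(4 3 3; -3 2 1) = Δ·Π!·Σ² = 1/99  (sign +1)
B: Δ: 4! 4! 2! / 11! → 1/34650; sum: t=0:+1/1152 = 1/1152; 3j²(4 3 3; 0 -3 3) = Δ·Π!·Σ² = 1/154  (sign +1)
I_A²/I_B² = (1/99)/(1/154) = 14/9

14/9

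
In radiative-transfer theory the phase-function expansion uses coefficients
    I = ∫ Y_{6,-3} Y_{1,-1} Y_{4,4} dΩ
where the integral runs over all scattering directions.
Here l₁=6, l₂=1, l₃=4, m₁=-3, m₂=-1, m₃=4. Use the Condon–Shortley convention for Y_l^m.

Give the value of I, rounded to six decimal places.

triangle: need 5≤l₃≤7, have 4; I=0

0.000000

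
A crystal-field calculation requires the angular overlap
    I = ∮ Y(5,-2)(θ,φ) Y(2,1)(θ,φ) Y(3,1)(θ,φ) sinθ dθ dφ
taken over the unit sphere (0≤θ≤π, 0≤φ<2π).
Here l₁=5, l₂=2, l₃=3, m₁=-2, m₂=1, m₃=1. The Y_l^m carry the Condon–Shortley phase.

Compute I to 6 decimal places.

Rules hold: Σm=0, L=10 even, 3≤3≤7.
N = 11·5·7 = 385
Δ = 4!·6!·0!/11! = 1/2310
Racah Σ t=2..2: t=2:+1/144 = 1/144
⇒ 3j(5 2 3; 0 0 0)² = 10/231, sgn -1
Racah Σ t=3..3: t=3:−1/288 = -1/288
⇒ 3j(5 2 3; -2 1 1)² = 1/22, sgn -1
4πI² = N·(3j₀)²·(3jₘ)² = 25/33
I = +1·√(0.757576/4π) = 0.24553200

0.245532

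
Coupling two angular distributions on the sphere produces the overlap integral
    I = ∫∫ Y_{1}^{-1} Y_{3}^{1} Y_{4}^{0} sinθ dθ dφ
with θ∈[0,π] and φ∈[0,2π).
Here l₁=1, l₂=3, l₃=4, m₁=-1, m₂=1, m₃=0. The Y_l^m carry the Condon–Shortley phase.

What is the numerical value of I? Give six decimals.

Rules hold: Σm=0, L=8 even, 2≤4≤4.
N = 3·7·9 = 189
Δ = 0!·2!·6!/9! = 1/252
Racah Σ t=0..0: t=0:+1/36 = 1/36
⇒ 3j(1 3 4; 0 0 0)² = 4/63, sgn +1
Racah Σ t=0..0: t=0:+1/96 = 1/96
⇒ 3j(1 3 4; -1 1 0)² = 1/42, sgn +1
4πI² = N·(3j₀)²·(3jₘ)² = 2/7
I = +1·√(0.285714/4π) = 0.15078601

0.150786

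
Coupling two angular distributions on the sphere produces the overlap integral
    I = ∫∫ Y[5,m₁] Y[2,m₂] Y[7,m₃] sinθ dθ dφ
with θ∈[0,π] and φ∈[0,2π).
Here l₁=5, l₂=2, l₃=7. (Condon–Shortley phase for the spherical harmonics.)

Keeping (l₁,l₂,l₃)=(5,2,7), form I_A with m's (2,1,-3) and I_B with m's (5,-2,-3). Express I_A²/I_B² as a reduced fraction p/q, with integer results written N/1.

Shared (l₁,l₂,l₃)=(5,2,7): N and (l;000)² cancel in I_A²/I_B².
A: Δ = 0!·10!·4!/15! = 1/15015; Racah Σ t=0..0: t=0:+1/181440 = 1/181440; ⇒ 3j(5 2 7; 2 1 -3)² = 32/1001, sgn +1
B: Δ = 0!·10!·4!/15! = 1/15015; Racah Σ t=0..0: t=0:+1/87091200 = 1/87091200; ⇒ 3j(5 2 7; 5 -2 -3)² = 1/15015, sgn +1
I_A²/I_B² = (32/1001)/(1/15015) = 480/1

480/1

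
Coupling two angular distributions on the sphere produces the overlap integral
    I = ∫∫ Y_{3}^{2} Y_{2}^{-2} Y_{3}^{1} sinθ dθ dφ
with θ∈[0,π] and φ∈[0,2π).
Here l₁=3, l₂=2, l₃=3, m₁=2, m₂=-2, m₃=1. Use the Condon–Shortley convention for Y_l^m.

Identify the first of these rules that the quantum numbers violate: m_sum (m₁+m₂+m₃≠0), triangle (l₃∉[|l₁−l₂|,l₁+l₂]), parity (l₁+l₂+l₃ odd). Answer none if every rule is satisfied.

m₁+m₂+m₃ = 2 − 2 + 1 = 1  ✗
triangle: |3−2|=1 ≤ l₃=3 ≤ 3+2=5
parity: l₁+l₂+l₃ = 8 is even

m_sum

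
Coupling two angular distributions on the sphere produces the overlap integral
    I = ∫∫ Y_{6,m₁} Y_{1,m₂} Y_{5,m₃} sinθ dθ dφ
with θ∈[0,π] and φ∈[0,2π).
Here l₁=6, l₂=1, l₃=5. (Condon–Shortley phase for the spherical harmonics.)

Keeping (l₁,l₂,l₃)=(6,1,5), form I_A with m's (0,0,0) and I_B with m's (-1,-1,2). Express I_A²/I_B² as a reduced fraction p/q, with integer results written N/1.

18/5

Shared (l₁,l₂,l₃)=(6,1,5): N and (l;000)² cancel in I_A²/I_B².
A: Δ = 2!·10!·0!/13! = 1/858; Racah Σ t=1..1: t=1:−1/14400 = -1/14400; ⇒ 3j(6 1 5; 0 0 0)² = 6/143, sgn +1
B: Δ = 2!·10!·0!/13! = 1/858; Racah Σ t=0..0: t=0:+1/60480 = 1/60480; ⇒ 3j(6 1 5; -1 -1 2)² = 5/429, sgn -1
I_A²/I_B² = (6/143)/(5/429) = 18/5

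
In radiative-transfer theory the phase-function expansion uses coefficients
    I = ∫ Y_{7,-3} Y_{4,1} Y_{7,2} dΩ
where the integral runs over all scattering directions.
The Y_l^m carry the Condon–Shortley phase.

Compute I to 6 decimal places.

-0.130365

m-sum 0 ✓  L=18 even ✓  3≤7≤11 ✓
Π(2lᵢ+1) = 15×9×15 = 2025
triangle coeff Δ(7,4,7) = 1/58198140
Σ_t [0,4]: t=0:+1/17418240 t=1:−1/622080 t=2:+1/230400 t=3:−1/622080 t=4:+1/17418240 = 1/806400
(3j)²=2268/230945 [(7 4 7; 0 0 0)], sign=-1
Σ_t [1,4]: t=1:−1/52254720 t=2:+1/1935360 t=3:−1/725760 t=4:+1/2488320 = -5/10450944
(3j)²=31250/2909907 [(7 4 7; -3 1 2)], sign=+1
⇒ 4πI² = 455625000/2133423721
I = (-1)√(455625000/2133423721/(4π)) = -0.13036478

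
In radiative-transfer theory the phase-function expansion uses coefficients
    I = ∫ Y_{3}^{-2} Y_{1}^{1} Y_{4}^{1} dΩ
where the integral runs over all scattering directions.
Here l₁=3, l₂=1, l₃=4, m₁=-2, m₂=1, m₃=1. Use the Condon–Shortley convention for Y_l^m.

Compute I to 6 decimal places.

Rules hold: Σm=0, L=8 even, 2≤4≤4.
N = 7·3·9 = 189
Δ = 0!·6!·2!/9! = 1/252
Racah Σ t=0..0: t=0:+1/36 = 1/36
⇒ 3j(3 1 4; 0 0 0)² = 4/63, sgn +1
Racah Σ t=0..0: t=0:+1/240 = 1/240
⇒ 3j(3 1 4; -2 1 1)² = 1/84, sgn -1
4πI² = N·(3j₀)²·(3jₘ)² = 1/7
I = -1·√(0.142857/4π) = -0.10662181

-0.106622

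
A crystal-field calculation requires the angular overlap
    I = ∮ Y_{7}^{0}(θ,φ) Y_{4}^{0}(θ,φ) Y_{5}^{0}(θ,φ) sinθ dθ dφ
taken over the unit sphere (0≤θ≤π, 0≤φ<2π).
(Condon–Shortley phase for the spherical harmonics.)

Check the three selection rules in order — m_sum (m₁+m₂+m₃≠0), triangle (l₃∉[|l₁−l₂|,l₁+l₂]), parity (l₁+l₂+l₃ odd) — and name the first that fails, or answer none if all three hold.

none

m₁+m₂+m₃ = 0 + 0 + 0 = 0  ✓
triangle: |7−4|=3 ≤ l₃=5 ≤ 7+4=11  ✓
parity: l₁+l₂+l₃ = 16 is even  ✓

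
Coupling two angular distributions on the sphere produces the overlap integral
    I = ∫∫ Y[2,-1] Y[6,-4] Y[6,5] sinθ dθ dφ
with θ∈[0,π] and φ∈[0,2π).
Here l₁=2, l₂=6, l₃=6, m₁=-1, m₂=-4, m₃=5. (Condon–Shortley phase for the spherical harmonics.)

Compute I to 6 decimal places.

-0.197649

Checks pass: Σm=0; 14 even; l₃=6∈[4,8].
(2·2+1)(2·6+1)(2·6+1) = 845
Δ: 2! 2! 10! / 15! → 1/90090
sum: t=0:+1/69120 t=1:−1/14400 t=2:+1/69120 = -7/172800
3j²(2 6 6; 0 0 0) = Δ·Π!·Σ² = 14/715  (sign -1)
sum: t=1:−1/725760 t=2:+1/7257600 = -1/806400
3j²(2 6 6; -1 -4 5) = Δ·Π!·Σ² = 27/910  (sign +1)
combine: 4πI² = 845·14/715·27/910 = 27/55
take √, sign -1: I = -0.19764945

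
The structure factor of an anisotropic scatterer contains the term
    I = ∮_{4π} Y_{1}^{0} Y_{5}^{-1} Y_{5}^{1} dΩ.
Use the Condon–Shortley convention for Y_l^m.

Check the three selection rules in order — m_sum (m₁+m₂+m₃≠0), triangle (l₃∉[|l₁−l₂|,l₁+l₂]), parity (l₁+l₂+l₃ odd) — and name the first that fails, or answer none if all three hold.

Σmᵢ = 0  ✓
l₃∈[|l₁−l₂|,l₁+l₂]=[4,6], have l₃=5  ✓
Σlᵢ = 11 ⇒ odd  ✗

parity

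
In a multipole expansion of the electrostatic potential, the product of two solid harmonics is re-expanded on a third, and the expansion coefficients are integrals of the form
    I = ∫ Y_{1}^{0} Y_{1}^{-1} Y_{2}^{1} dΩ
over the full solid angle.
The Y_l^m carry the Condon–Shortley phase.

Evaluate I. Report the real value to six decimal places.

Checks pass: Σm=0; 4 even; l₃=2∈[0,2].
(2·1+1)(2·1+1)(2·2+1) = 45
Δ: 0! 2! 2! / 5! → 1/30
sum: t=0:+1/1 = 1/1
3j²(1 1 2; 0 0 0) = Δ·Π!·Σ² = 2/15  (sign +1)
sum: t=0:+1/2 = 1/2
3j²(1 1 2; 0 -1 1) = Δ·Π!·Σ² = 1/10  (sign -1)
combine: 4πI² = 45·2/15·1/10 = 3/5
take √, sign -1: I = -0.21850969

-0.218510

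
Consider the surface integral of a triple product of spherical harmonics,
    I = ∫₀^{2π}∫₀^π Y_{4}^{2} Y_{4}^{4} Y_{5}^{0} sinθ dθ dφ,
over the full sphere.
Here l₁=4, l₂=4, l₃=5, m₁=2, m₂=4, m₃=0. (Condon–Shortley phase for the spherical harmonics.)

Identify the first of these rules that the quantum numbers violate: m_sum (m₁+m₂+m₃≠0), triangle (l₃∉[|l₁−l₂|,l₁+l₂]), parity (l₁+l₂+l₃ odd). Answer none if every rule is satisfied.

m_sum

Σmᵢ = 6  ✗
l₃∈[|l₁−l₂|,l₁+l₂]=[0,8], have l₃=5
Σlᵢ = 13 ⇒ odd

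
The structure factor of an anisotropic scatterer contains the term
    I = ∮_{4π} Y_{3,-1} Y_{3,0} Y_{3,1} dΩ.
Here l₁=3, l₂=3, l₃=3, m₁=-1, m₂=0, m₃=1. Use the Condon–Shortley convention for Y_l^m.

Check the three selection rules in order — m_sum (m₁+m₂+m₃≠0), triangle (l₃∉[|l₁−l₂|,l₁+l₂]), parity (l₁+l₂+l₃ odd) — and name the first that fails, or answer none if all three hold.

parity

azimuthal sum: -1 + 0 + 1 = 0  ✓
0 ≤ 3 ≤ 6 (triangle on l)  ✓
L = 3 + 3 + 3 = 9 (odd)  ✗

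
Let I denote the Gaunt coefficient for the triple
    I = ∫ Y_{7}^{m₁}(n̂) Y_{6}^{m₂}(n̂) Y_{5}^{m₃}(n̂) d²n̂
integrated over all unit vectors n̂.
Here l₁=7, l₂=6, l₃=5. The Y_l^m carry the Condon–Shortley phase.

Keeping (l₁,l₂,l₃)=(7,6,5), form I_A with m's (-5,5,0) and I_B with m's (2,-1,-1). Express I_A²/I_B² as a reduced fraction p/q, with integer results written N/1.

Shared (l₁,l₂,l₃)=(7,6,5): N and (l;000)² cancel in I_A²/I_B².
A: Δ = 8!·6!·4!/19! = 1/174594420; Racah Σ t=7..8: t=7:−1/14515200 t=8:+1/11612160 = 1/58060800; ⇒ 3j(7 6 5; -5 5 0)² = 55/58786, sgn -1
B: Δ = 8!·6!·4!/19! = 1/174594420; Racah Σ t=1..5: t=1:−1/5806080 t=2:+1/311040 t=3:−1/138240 t=4:+1/414720 t=5:−1/12441600 = -1/537600; ⇒ 3j(7 6 5; 2 -1 -1)² = 2916/323323, sgn -1
I_A²/I_B² = (55/58786)/(2916/323323) = 605/5832

605/5832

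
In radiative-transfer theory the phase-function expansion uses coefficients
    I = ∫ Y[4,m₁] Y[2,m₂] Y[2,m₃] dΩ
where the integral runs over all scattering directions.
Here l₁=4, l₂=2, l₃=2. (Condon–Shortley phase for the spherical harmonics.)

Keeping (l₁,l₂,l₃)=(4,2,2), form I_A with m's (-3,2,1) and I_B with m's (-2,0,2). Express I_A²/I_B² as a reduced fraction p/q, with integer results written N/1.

7/3

Same 4,2,2: normalisation and zero-m 3j drop out of the ratio.
A: Δ: 4! 4! 0! / 9! → 1/630; sum: t=4:+1/144 = 1/144; 3j²(4 2 2; -3 2 1) = Δ·Π!·Σ² = 1/18  (sign -1)
B: Δ: 4! 4! 0! / 9! → 1/630; sum: t=2:+1/96 = 1/96; 3j²(4 2 2; -2 0 2) = Δ·Π!·Σ² = 1/42  (sign +1)
I_A²/I_B² = (1/18)/(1/42) = 7/3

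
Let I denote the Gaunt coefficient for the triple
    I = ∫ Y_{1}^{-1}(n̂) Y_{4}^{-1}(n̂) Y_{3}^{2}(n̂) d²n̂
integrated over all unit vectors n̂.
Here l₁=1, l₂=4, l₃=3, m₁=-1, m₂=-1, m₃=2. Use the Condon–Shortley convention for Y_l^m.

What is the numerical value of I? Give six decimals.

-0.106622

m-sum 0 ✓  L=8 even ✓  3≤3≤5 ✓
Π(2lᵢ+1) = 3×9×7 = 189
triangle coeff Δ(1,4,3) = 1/252
Σ_t [1,1]: t=1:−1/36 = -1/36
(3j)²=4/63 [(1 4 3; 0 0 0)], sign=+1
Σ_t [2,2]: t=2:+1/240 = 1/240
(3j)²=1/84 [(1 4 3; -1 -1 2)], sign=-1
⇒ 4πI² = 1/7
I = (-1)√(1/7/(4π)) = -0.10662181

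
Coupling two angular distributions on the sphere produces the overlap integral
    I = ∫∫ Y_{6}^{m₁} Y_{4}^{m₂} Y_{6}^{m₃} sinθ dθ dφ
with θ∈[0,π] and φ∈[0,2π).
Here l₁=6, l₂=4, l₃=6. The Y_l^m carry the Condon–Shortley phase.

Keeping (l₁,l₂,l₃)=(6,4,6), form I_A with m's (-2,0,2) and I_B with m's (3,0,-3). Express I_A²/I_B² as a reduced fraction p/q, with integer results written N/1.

121/2916

Same 6,4,6: normalisation and zero-m 3j drop out of the ratio.
A: Δ: 4! 8! 4! / 17! → 1/15315300; sum: t=0:+1/23224320 t=1:−1/181440 t=2:+1/23040 t=3:−1/25920 t=4:+1/331776 = 11/4644864; 3j²(6 4 6; -2 0 2) = Δ·Π!·Σ² = 11/55692  (sign +1)
B: Δ: 4! 8! 4! / 17! → 1/15315300; sum: t=0:+1/414720 t=1:−1/51840 t=2:+1/80640 t=3:−1/1451520 = -1/193536; 3j²(6 4 6; 3 0 -3) = Δ·Π!·Σ² = 81/17017  (sign +1)
I_A²/I_B² = (11/55692)/(81/17017) = 121/2916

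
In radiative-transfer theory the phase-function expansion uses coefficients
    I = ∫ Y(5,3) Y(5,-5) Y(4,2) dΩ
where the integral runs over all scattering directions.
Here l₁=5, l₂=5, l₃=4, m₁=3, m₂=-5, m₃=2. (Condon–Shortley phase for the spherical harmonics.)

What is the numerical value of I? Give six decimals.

-0.184127

Checks pass: Σm=0; 14 even; l₃=4∈[0,10].
(2·5+1)(2·5+1)(2·4+1) = 1089
Δ: 6! 4! 4! / 15! → 1/3153150
sum: t=1:−1/69120 t=2:+1/1728 t=3:−1/576 t=4:+1/1728 t=5:−1/69120 = -7/11520
3j²(5 5 4; 0 0 0) = Δ·Π!·Σ² = 2/143  (sign -1)
sum: t=0:+1/69120 = 1/69120
3j²(5 5 4; 3 -5 2) = Δ·Π!·Σ² = 4/143  (sign +1)
combine: 4πI² = 1089·2/143·4/143 = 72/169
take √, sign -1: I = -0.18412721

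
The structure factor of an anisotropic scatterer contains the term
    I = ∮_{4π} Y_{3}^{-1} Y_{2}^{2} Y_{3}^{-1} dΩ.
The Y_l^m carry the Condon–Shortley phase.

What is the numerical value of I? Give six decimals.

m-sum 0 ✓  L=8 even ✓  1≤3≤5 ✓
Π(2lᵢ+1) = 7×5×7 = 245
triangle coeff Δ(3,2,3) = 1/3780
Σ_t [0,2]: t=0:+1/24 t=1:−1/4 t=2:+1/24 = -1/6
(3j)²=4/105 [(3 2 3; 0 0 0)], sign=+1
Σ_t [2,2]: t=2:+1/16 = 1/16
(3j)²=2/35 [(3 2 3; -1 2 -1)], sign=+1
⇒ 4πI² = 8/15
I = (+1)√(8/15/(4π)) = 0.20601291

0.206013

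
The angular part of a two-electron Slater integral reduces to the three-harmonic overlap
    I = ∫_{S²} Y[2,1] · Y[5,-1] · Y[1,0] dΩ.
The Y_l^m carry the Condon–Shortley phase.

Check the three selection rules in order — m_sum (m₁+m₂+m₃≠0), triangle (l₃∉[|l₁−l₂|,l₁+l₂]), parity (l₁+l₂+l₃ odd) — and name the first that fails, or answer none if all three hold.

Σmᵢ = 0  ✓
l₃∈[|l₁−l₂|,l₁+l₂]=[3,7], have l₃=1  ✗
Σlᵢ = 8 ⇒ even

triangle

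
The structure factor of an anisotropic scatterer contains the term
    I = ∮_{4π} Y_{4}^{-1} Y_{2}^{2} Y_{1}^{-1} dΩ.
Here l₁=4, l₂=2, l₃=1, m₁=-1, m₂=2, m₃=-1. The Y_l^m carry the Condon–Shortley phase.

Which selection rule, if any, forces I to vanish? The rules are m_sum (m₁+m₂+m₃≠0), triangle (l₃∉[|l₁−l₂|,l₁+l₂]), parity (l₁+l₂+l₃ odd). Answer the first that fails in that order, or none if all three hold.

m₁+m₂+m₃ = -1 + 2 − 1 = 0  ✓
triangle: |4−2|=2 ≤ l₃=1 ≤ 4+2=6  ✗
parity: l₁+l₂+l₃ = 7 is odd

triangle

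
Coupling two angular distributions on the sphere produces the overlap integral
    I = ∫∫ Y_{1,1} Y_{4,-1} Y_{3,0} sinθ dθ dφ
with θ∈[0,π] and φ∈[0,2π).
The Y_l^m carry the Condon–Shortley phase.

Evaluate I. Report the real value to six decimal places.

-0.194664

Rules hold: Σm=0, L=8 even, 3≤3≤5.
N = 3·9·7 = 189
Δ = 2!·0!·6!/9! = 1/252
Racah Σ t=1..1: t=1:−1/36 = -1/36
⇒ 3j(1 4 3; 0 0 0)² = 4/63, sgn +1
Racah Σ t=0..0: t=0:+1/72 = 1/72
⇒ 3j(1 4 3; 1 -1 0)² = 5/126, sgn -1
4πI² = N·(3j₀)²·(3jₘ)² = 10/21
I = -1·√(0.47619/4π) = -0.19466390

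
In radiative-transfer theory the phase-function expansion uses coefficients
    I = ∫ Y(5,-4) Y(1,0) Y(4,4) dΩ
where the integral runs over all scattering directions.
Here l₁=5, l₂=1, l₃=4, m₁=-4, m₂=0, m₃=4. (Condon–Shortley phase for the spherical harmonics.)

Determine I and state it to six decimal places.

0.147319

m-sum 0 ✓  L=10 even ✓  4≤4≤6 ✓
Π(2lᵢ+1) = 11×3×9 = 297
triangle coeff Δ(5,1,4) = 1/495
Σ_t [1,1]: t=1:−1/576 = -1/576
(3j)²=5/99 [(5 1 4; 0 0 0)], sign=-1
Σ_t [1,1]: t=1:−1/40320 = -1/40320
(3j)²=1/55 [(5 1 4; -4 0 4)], sign=-1
⇒ 4πI² = 3/11
I = (+1)√(3/11/(4π)) = 0.14731920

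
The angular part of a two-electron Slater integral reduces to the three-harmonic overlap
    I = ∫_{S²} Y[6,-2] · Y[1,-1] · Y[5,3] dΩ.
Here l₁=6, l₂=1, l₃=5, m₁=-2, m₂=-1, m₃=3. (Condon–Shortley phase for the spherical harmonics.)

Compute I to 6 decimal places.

m-sum 0 ✓  L=12 even ✓  5≤5≤7 ✓
Π(2lᵢ+1) = 13×3×11 = 429
triangle coeff Δ(6,1,5) = 1/858
Σ_t [1,1]: t=1:−1/14400 = -1/14400
(3j)²=6/143 [(6 1 5; 0 0 0)], sign=+1
Σ_t [0,0]: t=0:+1/161280 = 1/161280
(3j)²=1/143 [(6 1 5; -2 -1 3)], sign=+1
⇒ 4πI² = 18/143
I = (+1)√(18/143/(4π)) = 0.10008369

0.100084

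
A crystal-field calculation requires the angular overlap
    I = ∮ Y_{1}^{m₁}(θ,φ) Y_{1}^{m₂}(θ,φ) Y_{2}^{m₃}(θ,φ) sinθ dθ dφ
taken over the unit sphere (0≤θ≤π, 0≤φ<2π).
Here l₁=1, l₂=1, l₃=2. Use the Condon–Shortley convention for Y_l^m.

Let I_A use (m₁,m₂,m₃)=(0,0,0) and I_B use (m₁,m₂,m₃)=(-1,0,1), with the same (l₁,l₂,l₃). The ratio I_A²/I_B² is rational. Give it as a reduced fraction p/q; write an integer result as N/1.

l's match ⇒ only the (l;m) 3-j factors differ between A and B.
A: triangle coeff Δ(1,1,2) = 1/30; Σ_t [0,0]: t=0:+1/1 = 1/1; (3j)²=2/15 [(1 1 2; 0 0 0)], sign=+1
B: triangle coeff Δ(1,1,2) = 1/30; Σ_t [0,0]: t=0:+1/2 = 1/2; (3j)²=1/10 [(1 1 2; -1 0 1)], sign=-1
I_A²/I_B² = (2/15)/(1/10) = 4/3

4/3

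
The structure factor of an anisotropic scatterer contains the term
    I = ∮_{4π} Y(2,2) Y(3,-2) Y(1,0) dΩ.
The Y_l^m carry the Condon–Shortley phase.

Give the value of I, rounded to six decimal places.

0.184674

m-sum 0 ✓  L=6 even ✓  1≤1≤5 ✓
Π(2lᵢ+1) = 5×7×3 = 105
triangle coeff Δ(2,3,1) = 1/105
Σ_t [2,2]: t=2:+1/4 = 1/4
(3j)²=3/35 [(2 3 1; 0 0 0)], sign=-1
Σ_t [0,0]: t=0:+1/24 = 1/24
(3j)²=1/21 [(2 3 1; 2 -2 0)], sign=-1
⇒ 4πI² = 3/7
I = (+1)√(3/7/(4π)) = 0.18467439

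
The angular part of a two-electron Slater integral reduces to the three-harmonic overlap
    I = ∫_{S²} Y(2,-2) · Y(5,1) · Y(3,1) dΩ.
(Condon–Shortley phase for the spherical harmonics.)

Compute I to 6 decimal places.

-0.092802

m-sum 0 ✓  L=10 even ✓  3≤3≤7 ✓
Π(2lᵢ+1) = 5×11×7 = 385
triangle coeff Δ(2,5,3) = 1/2310
Σ_t [2,2]: t=2:+1/144 = 1/144
(3j)²=10/231 [(2 5 3; 0 0 0)], sign=-1
Σ_t [4,4]: t=4:+1/1152 = 1/1152
(3j)²=1/154 [(2 5 3; -2 1 1)], sign=+1
⇒ 4πI² = 25/231
I = (-1)√(25/231/(4π)) = -0.09280237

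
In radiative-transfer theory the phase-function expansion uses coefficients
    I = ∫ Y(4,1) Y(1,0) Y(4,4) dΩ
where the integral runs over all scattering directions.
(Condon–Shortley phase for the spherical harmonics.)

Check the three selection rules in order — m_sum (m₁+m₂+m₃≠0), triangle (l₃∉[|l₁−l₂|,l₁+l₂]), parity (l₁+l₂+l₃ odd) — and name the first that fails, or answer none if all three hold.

azimuthal sum: 1 + 0 + 4 = 5  ✗
3 ≤ 4 ≤ 5 (triangle on l)
L = 4 + 1 + 4 = 9 (odd)

m_sum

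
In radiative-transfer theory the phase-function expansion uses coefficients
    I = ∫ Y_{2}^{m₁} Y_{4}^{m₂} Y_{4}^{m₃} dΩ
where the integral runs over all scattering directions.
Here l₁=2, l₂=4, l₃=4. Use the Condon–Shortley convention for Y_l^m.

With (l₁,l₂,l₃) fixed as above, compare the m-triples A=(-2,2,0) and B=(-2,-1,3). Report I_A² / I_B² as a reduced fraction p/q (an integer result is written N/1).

Shared (l₁,l₂,l₃)=(2,4,4): N and (l;000)² cancel in I_A²/I_B².
A: Δ = 2!·2!·6!/11! = 1/13860; Racah Σ t=2..2: t=2:+1/192 = 1/192; ⇒ 3j(2 4 4; -2 2 0)² = 3/77, sgn +1
B: Δ = 2!·2!·6!/11! = 1/13860; Racah Σ t=2..2: t=2:+1/480 = 1/480; ⇒ 3j(2 4 4; -2 -1 3)² = 3/110, sgn -1
I_A²/I_B² = (3/77)/(3/110) = 10/7

10/7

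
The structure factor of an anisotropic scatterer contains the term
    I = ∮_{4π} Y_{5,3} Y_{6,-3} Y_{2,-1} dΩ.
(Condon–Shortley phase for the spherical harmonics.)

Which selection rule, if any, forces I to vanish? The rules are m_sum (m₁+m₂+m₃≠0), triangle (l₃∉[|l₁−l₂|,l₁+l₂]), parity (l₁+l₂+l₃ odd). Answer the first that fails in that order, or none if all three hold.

m_sum

azimuthal sum: 3 − 3 − 1 = -1  ✗
1 ≤ 2 ≤ 11 (triangle on l)
L = 5 + 6 + 2 = 13 (odd)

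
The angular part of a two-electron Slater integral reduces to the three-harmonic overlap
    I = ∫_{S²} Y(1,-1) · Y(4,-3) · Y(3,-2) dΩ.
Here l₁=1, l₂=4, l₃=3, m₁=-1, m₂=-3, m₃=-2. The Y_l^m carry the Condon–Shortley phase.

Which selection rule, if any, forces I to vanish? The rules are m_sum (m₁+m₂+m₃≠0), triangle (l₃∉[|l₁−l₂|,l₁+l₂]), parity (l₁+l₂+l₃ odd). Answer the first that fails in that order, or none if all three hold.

azimuthal sum: -1 − 3 − 2 = -6  ✗
3 ≤ 3 ≤ 5 (triangle on l)
L = 1 + 4 + 3 = 8 (even)

m_sum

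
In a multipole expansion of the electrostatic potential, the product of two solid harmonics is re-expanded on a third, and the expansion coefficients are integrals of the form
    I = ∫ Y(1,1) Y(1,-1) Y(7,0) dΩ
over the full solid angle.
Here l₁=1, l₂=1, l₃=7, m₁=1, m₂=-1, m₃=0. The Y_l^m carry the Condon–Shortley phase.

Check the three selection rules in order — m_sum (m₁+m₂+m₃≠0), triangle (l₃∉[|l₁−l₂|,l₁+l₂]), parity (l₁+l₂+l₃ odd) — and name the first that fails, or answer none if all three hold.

triangle

Σmᵢ = 0  ✓
l₃∈[|l₁−l₂|,l₁+l₂]=[0,2], have l₃=7  ✗
Σlᵢ = 9 ⇒ odd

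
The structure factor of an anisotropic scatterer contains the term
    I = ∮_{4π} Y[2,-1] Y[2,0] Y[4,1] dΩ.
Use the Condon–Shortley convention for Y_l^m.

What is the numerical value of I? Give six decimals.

-0.220728

Rules hold: Σm=0, L=8 even, 0≤4≤4.
N = 5·5·9 = 225
Δ = 0!·4!·4!/9! = 1/630
Racah Σ t=0..0: t=0:+1/16 = 1/16
⇒ 3j(2 2 4; 0 0 0)² = 2/35, sgn +1
Racah Σ t=0..0: t=0:+1/24 = 1/24
⇒ 3j(2 2 4; -1 0 1)² = 1/21, sgn -1
4πI² = N·(3j₀)²·(3jₘ)² = 30/49
I = -1·√(0.612245/4π) = -0.22072812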